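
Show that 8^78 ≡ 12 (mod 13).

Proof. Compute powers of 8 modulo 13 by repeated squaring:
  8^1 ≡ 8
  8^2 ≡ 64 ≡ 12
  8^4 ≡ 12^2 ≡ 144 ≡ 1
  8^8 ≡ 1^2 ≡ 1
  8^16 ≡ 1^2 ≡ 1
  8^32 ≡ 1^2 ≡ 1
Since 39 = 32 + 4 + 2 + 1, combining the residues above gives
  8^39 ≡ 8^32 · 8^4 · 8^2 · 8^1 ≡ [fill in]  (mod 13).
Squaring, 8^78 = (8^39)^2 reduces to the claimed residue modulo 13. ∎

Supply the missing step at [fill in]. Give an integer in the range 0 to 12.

Multiply the listed residues: 1 · 1 · 12 · 8 = 1 → 12 → 96.
Reducing modulo 13: 96 = 7·13 + 5, so 8^39 ≡ 5.

5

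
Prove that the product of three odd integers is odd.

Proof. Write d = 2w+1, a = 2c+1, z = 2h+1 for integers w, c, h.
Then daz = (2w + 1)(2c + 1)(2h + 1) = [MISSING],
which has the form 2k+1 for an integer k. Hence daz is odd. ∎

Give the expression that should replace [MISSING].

Expanding: (2w + 1)(2c + 1)(2h + 1) = 8chw + 4ch + 4cw + 2c + 4hw + 2h + 2w + 1.
Every term except the constant is even, so this is 2(4chw + 2ch + 2cw + c + 2hw + h + w) + 1,
and 4chw + 2ch + 2cw + c + 2hw + h + w ∈ ℤ gives the required form.

2(4chw + 2ch + 2cw + c + 2hw + h + w) + 1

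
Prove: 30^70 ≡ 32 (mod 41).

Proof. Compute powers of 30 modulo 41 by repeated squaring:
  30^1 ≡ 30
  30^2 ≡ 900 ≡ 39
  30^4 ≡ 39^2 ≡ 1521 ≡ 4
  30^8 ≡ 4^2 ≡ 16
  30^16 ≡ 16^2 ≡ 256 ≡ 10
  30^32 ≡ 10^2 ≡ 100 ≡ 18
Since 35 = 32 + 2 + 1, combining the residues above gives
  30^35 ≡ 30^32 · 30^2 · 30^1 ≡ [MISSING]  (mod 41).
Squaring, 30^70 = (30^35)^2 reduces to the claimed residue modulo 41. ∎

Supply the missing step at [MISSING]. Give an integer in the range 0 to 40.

30^32 · 30^2 · 30^1 ≡ 18 · 39 · 30 = 21060.
21060 mod 41 = 27, so 30^35 ≡ 27 (mod 41).

27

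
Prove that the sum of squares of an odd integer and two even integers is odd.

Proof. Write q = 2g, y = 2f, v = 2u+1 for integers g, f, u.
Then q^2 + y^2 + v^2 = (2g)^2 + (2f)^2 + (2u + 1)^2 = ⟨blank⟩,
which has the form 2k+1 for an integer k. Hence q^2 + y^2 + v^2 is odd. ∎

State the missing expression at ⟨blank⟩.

Expanding: (2g)^2 + (2f)^2 + (2u + 1)^2 = 4f^2 + 4g^2 + 4u^2 + 4u + 1.
Every term except the constant is even, so this is 2(2f^2 + 2g^2 + 2u^2 + 2u) + 1,
and 2f^2 + 2g^2 + 2u^2 + 2u ∈ ℤ gives the required form.

2(2f^2 + 2g^2 + 2u^2 + 2u) + 1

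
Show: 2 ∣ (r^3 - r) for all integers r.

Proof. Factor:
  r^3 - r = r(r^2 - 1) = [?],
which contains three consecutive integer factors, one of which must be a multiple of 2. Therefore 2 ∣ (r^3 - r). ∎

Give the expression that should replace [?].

(r - 1)r(r + 1)

r(r^2 - 1) = r(r - 1)(r + 1) = (r - 1)r(r + 1).
These three factors are consecutive integers, so their product is divisible by 2.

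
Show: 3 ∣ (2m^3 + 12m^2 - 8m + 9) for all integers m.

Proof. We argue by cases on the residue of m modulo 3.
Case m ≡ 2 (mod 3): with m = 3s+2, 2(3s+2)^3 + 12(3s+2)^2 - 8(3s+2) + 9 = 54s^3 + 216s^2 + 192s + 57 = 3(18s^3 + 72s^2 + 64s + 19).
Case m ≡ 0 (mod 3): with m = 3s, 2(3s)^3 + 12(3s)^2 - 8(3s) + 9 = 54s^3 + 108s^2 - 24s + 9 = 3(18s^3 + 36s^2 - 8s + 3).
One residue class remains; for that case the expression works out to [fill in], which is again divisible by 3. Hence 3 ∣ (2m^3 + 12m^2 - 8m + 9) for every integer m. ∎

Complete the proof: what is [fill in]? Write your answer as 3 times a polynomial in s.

3(18s^3 + 54s^2 + 22s + 5)

The residues treated are {2, 0}, so the missing case is m ≡ 1 (mod 3); write m = 3s+1.
Then 2(3s+1)^3 + 12(3s+1)^2 - 8(3s+1) + 9 = 54s^3 + 162s^2 + 66s + 15 = 3(18s^3 + 54s^2 + 22s + 5).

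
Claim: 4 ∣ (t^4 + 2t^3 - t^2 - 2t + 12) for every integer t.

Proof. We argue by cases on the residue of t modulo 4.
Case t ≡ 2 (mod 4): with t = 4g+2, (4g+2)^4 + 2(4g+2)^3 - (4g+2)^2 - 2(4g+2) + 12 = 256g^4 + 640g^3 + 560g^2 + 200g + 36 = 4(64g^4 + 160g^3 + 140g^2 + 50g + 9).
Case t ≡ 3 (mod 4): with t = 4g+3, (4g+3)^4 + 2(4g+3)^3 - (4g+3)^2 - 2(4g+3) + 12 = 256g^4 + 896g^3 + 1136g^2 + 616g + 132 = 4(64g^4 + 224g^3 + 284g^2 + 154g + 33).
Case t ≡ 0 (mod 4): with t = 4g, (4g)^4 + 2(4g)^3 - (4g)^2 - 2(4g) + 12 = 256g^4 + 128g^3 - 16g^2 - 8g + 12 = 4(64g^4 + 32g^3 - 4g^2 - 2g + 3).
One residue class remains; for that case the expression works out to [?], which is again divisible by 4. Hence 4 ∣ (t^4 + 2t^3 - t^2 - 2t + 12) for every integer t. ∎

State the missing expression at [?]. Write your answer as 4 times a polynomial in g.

Only t ≡ 1 (mod 4) is unaccounted for. Put t = 4g+1:
(4g+1)^4 + 2(4g+1)^3 - (4g+1)^2 - 2(4g+1) + 12 expands to 256g^4 + 384g^3 + 176g^2 + 24g + 12,
and factoring out 4 leaves 4(64g^4 + 96g^3 + 44g^2 + 6g + 3).

4(64g^4 + 96g^3 + 44g^2 + 6g + 3)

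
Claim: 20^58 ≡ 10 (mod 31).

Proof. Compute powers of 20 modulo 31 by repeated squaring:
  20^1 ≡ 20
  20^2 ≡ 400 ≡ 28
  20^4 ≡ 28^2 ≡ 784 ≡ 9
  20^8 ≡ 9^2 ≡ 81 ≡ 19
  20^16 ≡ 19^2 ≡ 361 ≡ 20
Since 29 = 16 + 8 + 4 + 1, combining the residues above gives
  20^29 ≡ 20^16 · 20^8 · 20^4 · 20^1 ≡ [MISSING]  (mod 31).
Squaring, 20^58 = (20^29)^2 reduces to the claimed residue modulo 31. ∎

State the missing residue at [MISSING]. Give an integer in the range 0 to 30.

20^16 · 20^8 · 20^4 · 20^1 ≡ 20 · 19 · 9 · 20 = 68400.
68400 mod 31 = 14, so 20^29 ≡ 14 (mod 31).

14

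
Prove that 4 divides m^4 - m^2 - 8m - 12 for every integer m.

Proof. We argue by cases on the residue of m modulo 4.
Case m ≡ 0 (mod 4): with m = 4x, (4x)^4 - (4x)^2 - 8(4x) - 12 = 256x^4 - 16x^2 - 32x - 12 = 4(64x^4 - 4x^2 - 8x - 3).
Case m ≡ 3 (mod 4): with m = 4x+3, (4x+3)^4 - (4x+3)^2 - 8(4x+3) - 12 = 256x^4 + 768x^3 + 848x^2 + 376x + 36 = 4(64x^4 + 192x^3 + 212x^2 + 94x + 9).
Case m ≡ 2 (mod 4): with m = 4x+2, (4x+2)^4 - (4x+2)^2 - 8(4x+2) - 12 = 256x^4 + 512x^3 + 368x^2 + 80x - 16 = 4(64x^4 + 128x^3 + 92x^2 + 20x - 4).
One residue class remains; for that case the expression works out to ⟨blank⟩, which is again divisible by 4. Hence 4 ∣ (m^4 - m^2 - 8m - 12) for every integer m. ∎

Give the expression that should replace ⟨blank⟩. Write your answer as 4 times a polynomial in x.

4(64x^4 + 64x^3 + 20x^2 - 6x - 5)

Only m ≡ 1 (mod 4) is unaccounted for. Put m = 4x+1:
(4x+1)^4 - (4x+1)^2 - 8(4x+1) - 12 expands to 256x^4 + 256x^3 + 80x^2 - 24x - 20,
and factoring out 4 leaves 4(64x^4 + 64x^3 + 20x^2 - 6x - 5).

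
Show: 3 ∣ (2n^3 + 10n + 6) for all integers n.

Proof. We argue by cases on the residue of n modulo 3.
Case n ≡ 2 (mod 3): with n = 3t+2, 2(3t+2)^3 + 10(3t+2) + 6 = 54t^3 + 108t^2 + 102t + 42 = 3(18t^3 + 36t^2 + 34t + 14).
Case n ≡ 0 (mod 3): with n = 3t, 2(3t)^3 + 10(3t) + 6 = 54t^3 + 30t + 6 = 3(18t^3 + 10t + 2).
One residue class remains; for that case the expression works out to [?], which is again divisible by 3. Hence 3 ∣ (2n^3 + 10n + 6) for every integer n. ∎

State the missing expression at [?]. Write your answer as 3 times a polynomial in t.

3(18t^3 + 18t^2 + 16t + 6)

The residues treated are {2, 0}, so the missing case is n ≡ 1 (mod 3); write n = 3t+1.
Then 2(3t+1)^3 + 10(3t+1) + 6 = 54t^3 + 54t^2 + 48t + 18 = 3(18t^3 + 18t^2 + 16t + 6).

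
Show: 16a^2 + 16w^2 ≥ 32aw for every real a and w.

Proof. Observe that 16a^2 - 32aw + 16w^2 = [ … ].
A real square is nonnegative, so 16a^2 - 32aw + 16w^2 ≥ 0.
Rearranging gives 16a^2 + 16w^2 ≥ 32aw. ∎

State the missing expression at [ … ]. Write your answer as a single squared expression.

The leading and trailing coefficients are 4^2 and 4^2, and 32 = 2·4·4, so the trinomial is (4a - 4w)^2.
Hence 16a^2 - 32aw + 16w^2 ≥ 0.

(4a - 4w)^2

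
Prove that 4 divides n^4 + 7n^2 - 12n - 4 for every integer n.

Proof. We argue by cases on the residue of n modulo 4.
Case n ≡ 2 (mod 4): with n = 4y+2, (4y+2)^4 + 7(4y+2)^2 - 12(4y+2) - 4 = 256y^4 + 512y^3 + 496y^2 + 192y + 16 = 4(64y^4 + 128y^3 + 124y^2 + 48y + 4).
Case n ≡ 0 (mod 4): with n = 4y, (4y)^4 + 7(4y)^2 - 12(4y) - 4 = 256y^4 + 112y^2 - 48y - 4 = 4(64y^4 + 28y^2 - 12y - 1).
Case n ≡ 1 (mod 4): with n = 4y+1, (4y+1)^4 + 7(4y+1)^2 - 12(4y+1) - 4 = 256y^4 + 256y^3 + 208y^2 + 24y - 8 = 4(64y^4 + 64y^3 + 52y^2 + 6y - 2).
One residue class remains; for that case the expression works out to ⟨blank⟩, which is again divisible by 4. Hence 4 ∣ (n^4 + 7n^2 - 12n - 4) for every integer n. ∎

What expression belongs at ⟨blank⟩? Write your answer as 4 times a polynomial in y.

4(64y^4 + 192y^3 + 244y^2 + 138y + 26)

Only n ≡ 3 (mod 4) is unaccounted for. Put n = 4y+3:
(4y+3)^4 + 7(4y+3)^2 - 12(4y+3) - 4 expands to 256y^4 + 768y^3 + 976y^2 + 552y + 104,
and factoring out 4 leaves 4(64y^4 + 192y^3 + 244y^2 + 138y + 26).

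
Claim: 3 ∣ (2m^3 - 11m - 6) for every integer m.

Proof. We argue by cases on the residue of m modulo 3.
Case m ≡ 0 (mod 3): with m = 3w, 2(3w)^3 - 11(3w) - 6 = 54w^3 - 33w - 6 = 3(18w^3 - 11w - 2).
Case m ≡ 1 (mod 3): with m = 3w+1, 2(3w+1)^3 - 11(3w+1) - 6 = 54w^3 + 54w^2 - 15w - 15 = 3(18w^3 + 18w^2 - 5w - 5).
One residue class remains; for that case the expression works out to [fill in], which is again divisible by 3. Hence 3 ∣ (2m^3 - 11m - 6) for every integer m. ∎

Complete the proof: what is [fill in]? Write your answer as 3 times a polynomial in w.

3(18w^3 + 36w^2 + 13w - 4)

Only m ≡ 2 (mod 3) is unaccounted for. Put m = 3w+2:
2(3w+2)^3 - 11(3w+2) - 6 expands to 54w^3 + 108w^2 + 39w - 12,
and factoring out 3 leaves 3(18w^3 + 36w^2 + 13w - 4).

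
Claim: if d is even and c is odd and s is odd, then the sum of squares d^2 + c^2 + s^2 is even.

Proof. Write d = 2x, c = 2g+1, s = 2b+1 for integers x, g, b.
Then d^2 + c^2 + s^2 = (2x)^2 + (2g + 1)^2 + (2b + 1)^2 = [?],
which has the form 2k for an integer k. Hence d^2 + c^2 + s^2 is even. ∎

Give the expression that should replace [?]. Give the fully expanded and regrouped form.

2(2b^2 + 2b + 2g^2 + 2g + 2x^2 + 1)

(2x)^2 + (2g + 1)^2 + (2b + 1)^2 = 4b^2 + 4b + 4g^2 + 4g + 4x^2 + 2
= 2(2b^2 + 2b + 2g^2 + 2g + 2x^2 + 1).
Since 2b^2 + 2b + 2g^2 + 2g + 2x^2 + 1 is an integer, the sum of squares is of the form 2k for an integer k.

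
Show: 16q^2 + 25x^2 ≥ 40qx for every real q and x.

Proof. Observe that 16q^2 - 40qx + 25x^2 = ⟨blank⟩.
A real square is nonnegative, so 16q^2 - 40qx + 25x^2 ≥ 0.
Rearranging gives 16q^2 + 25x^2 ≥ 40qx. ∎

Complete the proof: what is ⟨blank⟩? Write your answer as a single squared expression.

(4q - 5x)^2

16q^2 - 40qx + 25x^2 is a perfect-square trinomial: the outer terms are (4q)^2 and (5x)^2, and the cross term is -2·4q·5x.
So 16q^2 - 40qx + 25x^2 = (4q - 5x)^2 ≥ 0.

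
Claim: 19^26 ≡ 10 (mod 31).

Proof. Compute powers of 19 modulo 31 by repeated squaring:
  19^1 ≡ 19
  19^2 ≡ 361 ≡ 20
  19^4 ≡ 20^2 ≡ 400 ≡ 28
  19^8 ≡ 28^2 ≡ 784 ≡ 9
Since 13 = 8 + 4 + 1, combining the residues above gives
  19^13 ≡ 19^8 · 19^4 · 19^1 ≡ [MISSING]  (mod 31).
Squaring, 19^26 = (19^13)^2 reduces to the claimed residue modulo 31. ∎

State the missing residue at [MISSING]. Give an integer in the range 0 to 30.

19^8 · 19^4 · 19^1 ≡ 9 · 28 · 19 = 4788.
4788 mod 31 = 14, so 19^13 ≡ 14 (mod 31).

14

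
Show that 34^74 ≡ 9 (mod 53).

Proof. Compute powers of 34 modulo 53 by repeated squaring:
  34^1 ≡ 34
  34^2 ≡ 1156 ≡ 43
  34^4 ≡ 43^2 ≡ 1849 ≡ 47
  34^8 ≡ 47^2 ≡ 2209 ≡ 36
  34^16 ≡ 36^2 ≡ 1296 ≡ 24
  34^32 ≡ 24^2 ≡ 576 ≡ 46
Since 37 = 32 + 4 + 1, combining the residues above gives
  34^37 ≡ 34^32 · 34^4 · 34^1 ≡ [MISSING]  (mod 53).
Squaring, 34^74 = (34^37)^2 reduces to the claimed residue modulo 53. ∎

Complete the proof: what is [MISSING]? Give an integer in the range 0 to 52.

34^32 · 34^4 · 34^1 ≡ 46 · 47 · 34 = 73508.
73508 mod 53 = 50, so 34^37 ≡ 50 (mod 53).

50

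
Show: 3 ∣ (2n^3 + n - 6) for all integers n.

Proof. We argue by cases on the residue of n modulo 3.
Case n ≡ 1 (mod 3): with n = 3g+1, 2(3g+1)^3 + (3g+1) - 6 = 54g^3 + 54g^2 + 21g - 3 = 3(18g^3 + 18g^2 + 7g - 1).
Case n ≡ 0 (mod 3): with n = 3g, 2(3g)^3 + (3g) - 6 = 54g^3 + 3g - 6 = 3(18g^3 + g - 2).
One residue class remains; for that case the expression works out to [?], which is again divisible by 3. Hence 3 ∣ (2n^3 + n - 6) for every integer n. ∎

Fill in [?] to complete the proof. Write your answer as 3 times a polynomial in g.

The residues treated are {1, 0}, so the missing case is n ≡ 2 (mod 3); write n = 3g+2.
Then 2(3g+2)^3 + (3g+2) - 6 = 54g^3 + 108g^2 + 75g + 12 = 3(18g^3 + 36g^2 + 25g + 4).

3(18g^3 + 36g^2 + 25g + 4)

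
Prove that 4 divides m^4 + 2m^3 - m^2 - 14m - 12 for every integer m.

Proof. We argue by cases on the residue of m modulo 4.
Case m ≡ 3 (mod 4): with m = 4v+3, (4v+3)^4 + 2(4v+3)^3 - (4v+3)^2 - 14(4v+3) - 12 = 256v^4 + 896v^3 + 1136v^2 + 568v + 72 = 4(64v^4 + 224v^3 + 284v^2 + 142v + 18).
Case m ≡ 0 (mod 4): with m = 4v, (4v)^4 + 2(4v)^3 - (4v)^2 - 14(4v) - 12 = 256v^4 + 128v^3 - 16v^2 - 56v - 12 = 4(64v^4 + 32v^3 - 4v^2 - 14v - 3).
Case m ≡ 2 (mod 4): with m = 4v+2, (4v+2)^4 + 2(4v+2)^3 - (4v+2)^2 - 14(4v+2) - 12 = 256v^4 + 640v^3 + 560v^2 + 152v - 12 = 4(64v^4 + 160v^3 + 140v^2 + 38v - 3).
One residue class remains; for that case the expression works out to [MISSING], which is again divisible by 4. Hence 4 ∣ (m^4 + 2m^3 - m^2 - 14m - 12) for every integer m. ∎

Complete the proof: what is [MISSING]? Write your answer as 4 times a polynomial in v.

4(64v^4 + 96v^3 + 44v^2 - 6v - 6)

The residues treated are {3, 0, 2}, so the missing case is m ≡ 1 (mod 4); write m = 4v+1.
Then (4v+1)^4 + 2(4v+1)^3 - (4v+1)^2 - 14(4v+1) - 12 = 256v^4 + 384v^3 + 176v^2 - 24v - 24 = 4(64v^4 + 96v^3 + 44v^2 - 6v - 6).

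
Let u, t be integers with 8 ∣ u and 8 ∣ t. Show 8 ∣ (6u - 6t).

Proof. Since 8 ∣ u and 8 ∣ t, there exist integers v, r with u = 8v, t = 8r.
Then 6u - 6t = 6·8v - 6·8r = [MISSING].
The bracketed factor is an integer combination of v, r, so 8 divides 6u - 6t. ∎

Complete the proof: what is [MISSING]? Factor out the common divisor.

8(-6r + 6v)

Pull the common 8 out of every term: 6·8v - 6·8r = 8(-6r + 6v).
-6r + 6v is an integer, which exhibits the divisibility.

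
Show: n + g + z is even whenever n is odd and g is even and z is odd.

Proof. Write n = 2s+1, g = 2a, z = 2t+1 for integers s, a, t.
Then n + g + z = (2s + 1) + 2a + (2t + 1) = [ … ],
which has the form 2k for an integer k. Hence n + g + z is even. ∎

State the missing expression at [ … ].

Expanding: (2s + 1) + 2a + (2t + 1) = 2a + 2s + 2t + 2.
Every term is even; pulling out the factor of 2 gives 2(a + s + t + 1).

2(a + s + t + 1)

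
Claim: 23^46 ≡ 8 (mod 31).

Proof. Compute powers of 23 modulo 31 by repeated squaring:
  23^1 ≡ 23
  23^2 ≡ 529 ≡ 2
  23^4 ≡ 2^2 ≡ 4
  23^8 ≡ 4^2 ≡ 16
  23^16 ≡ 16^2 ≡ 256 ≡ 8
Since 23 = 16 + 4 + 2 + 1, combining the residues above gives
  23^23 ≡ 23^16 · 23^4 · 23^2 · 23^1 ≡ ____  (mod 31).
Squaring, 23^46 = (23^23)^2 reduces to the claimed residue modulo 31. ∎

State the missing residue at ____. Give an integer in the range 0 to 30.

23^16 · 23^4 · 23^2 · 23^1 ≡ 8 · 4 · 2 · 23 = 1472.
1472 mod 31 = 15, so 23^23 ≡ 15 (mod 31).

15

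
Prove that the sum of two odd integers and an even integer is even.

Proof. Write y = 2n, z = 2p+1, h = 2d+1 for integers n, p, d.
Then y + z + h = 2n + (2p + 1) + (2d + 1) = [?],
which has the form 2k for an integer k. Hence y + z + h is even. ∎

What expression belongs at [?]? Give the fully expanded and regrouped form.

2(d + n + p + 1)

Expanding: 2n + (2p + 1) + (2d + 1) = 2d + 2n + 2p + 2.
Every term is even; pulling out the factor of 2 gives 2(d + n + p + 1).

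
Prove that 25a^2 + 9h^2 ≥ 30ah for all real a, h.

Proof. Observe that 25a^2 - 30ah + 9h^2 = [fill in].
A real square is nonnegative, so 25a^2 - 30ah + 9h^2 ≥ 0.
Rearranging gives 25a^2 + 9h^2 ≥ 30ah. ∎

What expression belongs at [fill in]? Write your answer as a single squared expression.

(5a - 3h)^2

The leading and trailing coefficients are 5^2 and 3^2, and 30 = 2·5·3, so the trinomial is (5a - 3h)^2.
Hence 25a^2 - 30ah + 9h^2 ≥ 0.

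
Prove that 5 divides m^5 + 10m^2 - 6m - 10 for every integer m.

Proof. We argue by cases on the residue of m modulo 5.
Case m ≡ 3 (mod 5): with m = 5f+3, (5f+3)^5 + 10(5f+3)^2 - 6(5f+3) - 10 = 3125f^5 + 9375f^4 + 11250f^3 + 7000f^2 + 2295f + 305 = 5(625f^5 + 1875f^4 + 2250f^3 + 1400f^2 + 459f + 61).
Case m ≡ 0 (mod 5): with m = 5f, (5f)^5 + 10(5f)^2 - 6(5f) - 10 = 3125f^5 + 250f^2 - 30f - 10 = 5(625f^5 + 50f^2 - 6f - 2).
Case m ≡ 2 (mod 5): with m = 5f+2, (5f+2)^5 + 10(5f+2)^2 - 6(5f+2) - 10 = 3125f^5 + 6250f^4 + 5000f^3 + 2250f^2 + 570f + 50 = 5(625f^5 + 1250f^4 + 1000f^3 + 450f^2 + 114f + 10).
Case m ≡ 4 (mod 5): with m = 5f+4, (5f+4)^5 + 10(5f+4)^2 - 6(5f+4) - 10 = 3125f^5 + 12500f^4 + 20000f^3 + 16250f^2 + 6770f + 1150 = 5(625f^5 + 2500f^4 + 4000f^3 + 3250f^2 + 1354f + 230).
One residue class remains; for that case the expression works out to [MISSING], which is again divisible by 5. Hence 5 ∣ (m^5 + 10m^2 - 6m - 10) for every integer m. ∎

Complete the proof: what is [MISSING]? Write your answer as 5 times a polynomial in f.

5(625f^5 + 625f^4 + 250f^3 + 100f^2 + 19f - 1)

Only m ≡ 1 (mod 5) is unaccounted for. Put m = 5f+1:
(5f+1)^5 + 10(5f+1)^2 - 6(5f+1) - 10 expands to 3125f^5 + 3125f^4 + 1250f^3 + 500f^2 + 95f - 5,
and factoring out 5 leaves 5(625f^5 + 625f^4 + 250f^3 + 100f^2 + 19f - 1).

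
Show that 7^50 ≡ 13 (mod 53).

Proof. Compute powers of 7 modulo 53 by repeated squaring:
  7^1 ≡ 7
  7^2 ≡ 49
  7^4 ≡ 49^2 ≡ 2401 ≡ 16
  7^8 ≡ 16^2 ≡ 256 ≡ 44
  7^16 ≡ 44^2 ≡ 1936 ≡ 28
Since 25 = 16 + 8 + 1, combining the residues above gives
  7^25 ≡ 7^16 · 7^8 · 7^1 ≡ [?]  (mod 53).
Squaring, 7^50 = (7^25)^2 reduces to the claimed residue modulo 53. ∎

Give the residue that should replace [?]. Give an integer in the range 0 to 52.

38

7^16 · 7^8 · 7^1 ≡ 28 · 44 · 7 = 8624.
8624 mod 53 = 38, so 7^25 ≡ 38 (mod 53).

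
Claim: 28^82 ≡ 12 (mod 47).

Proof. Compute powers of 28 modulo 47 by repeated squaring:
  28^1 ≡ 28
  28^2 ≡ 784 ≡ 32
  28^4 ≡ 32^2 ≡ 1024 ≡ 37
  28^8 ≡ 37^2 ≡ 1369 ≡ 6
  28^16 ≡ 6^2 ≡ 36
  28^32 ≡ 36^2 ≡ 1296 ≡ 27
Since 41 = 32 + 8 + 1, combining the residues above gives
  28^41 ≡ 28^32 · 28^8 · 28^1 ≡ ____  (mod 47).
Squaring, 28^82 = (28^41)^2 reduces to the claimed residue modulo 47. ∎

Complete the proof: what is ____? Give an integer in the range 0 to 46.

24

28^32 · 28^8 · 28^1 ≡ 27 · 6 · 28 = 4536.
4536 mod 47 = 24, so 28^41 ≡ 24 (mod 47).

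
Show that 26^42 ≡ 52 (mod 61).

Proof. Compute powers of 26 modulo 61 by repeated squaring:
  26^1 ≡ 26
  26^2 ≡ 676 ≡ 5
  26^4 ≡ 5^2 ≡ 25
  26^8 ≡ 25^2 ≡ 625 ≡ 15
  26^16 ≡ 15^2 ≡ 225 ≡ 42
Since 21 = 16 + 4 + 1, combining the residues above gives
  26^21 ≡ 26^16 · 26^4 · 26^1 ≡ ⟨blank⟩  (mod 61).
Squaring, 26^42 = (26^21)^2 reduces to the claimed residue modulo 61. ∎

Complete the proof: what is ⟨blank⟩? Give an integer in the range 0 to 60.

33

26^16 · 26^4 · 26^1 ≡ 42 · 25 · 26 = 27300.
27300 mod 61 = 33, so 26^21 ≡ 33 (mod 61).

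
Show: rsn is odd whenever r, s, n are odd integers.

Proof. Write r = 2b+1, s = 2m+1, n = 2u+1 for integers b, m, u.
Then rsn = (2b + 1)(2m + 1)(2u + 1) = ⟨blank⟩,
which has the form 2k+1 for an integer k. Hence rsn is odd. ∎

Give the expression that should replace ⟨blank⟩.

(2b + 1)(2m + 1)(2u + 1) = 8bmu + 4bm + 4bu + 2b + 4mu + 2m + 2u + 1
= 2(4bmu + 2bm + 2bu + b + 2mu + m + u) + 1.
Since 4bmu + 2bm + 2bu + b + 2mu + m + u is an integer, the product is of the form 2k+1 for an integer k.

2(4bmu + 2bm + 2bu + b + 2mu + m + u) + 1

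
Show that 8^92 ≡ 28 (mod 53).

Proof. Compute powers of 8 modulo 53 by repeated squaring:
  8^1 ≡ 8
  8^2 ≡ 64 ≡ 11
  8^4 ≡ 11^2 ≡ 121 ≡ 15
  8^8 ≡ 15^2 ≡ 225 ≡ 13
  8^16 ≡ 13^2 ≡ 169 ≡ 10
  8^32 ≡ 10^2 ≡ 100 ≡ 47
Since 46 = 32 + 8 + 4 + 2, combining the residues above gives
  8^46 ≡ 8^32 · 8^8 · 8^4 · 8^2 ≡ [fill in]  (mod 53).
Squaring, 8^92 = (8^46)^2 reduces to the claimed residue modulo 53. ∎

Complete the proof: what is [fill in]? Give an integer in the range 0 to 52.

Multiply the listed residues: 47 · 13 · 15 · 11 = 611 → 9165 → 100815.
Reducing modulo 53: 100815 = 1902·53 + 9, so 8^46 ≡ 9.

9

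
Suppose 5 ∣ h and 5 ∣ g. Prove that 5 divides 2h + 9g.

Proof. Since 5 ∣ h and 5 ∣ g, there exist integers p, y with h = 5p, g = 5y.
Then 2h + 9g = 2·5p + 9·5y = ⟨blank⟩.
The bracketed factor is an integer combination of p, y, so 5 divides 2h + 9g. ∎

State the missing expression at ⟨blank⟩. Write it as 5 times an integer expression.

Each term has a factor of 5: 2·5p + 9·5y = 5·(2p + 9y).
Since 2p + 9y is an integer, 5 ∣ (2h + 9g).

5(2p + 9y)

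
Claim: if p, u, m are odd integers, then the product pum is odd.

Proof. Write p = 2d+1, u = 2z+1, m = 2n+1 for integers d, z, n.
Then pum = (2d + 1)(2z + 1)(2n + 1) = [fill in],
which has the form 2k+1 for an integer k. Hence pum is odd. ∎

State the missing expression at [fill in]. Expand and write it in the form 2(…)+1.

2(4dnz + 2dn + 2dz + d + 2nz + n + z) + 1

Expanding: (2d + 1)(2z + 1)(2n + 1) = 8dnz + 4dn + 4dz + 2d + 4nz + 2n + 2z + 1.
Every term except the constant is even, so this is 2(4dnz + 2dn + 2dz + d + 2nz + n + z) + 1,
and 4dnz + 2dn + 2dz + d + 2nz + n + z ∈ ℤ gives the required form.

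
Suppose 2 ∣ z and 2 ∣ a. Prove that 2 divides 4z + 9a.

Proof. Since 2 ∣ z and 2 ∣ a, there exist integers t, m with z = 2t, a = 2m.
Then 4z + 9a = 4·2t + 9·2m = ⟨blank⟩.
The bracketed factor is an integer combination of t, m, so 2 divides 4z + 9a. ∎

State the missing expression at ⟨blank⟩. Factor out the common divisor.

2(9m + 4t)

Pull the common 2 out of every term: 4·2t + 9·2m = 2(9m + 4t).
9m + 4t is an integer, which exhibits the divisibility.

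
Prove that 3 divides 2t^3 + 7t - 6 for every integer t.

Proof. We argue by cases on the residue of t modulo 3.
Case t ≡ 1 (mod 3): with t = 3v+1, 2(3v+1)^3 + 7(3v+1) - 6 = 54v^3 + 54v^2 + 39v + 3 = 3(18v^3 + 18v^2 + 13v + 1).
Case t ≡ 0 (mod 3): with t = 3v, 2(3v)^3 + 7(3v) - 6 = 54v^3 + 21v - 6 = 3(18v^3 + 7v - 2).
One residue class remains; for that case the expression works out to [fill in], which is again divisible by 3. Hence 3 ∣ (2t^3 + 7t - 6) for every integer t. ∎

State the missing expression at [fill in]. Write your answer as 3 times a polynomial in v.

3(18v^3 + 36v^2 + 31v + 8)

The residues treated are {1, 0}, so the missing case is t ≡ 2 (mod 3); write t = 3v+2.
Then 2(3v+2)^3 + 7(3v+2) - 6 = 54v^3 + 108v^2 + 93v + 24 = 3(18v^3 + 36v^2 + 31v + 8).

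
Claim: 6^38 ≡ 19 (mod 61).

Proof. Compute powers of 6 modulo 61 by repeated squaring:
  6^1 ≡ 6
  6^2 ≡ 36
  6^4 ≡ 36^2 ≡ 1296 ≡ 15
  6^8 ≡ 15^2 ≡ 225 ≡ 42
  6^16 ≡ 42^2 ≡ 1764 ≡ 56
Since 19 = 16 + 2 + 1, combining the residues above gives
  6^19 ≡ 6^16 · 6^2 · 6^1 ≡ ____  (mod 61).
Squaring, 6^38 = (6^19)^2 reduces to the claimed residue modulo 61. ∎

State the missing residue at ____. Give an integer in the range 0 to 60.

6^16 · 6^2 · 6^1 ≡ 56 · 36 · 6 = 12096.
12096 mod 61 = 18, so 6^19 ≡ 18 (mod 61).

18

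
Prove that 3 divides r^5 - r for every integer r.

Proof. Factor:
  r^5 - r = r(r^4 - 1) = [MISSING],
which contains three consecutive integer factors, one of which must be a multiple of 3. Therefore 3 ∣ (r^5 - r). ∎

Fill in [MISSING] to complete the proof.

(r - 1)r(r + 1)(r^2 + 1)

r^4 - 1 = (r^2 - 1)(r^2 + 1), and r^2 - 1 = (r-1)(r+1).
So r(r^4 - 1) = (r - 1)r(r + 1)(r^2 + 1).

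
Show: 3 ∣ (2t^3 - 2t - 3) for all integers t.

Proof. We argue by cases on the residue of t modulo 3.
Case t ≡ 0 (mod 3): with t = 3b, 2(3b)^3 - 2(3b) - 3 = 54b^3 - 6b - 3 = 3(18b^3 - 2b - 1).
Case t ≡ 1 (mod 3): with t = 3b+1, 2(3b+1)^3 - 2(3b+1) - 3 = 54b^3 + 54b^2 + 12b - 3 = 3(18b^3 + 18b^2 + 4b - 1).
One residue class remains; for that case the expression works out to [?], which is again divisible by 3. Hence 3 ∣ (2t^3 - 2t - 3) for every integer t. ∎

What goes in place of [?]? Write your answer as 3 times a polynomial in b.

Only t ≡ 2 (mod 3) is unaccounted for. Put t = 3b+2:
2(3b+2)^3 - 2(3b+2) - 3 expands to 54b^3 + 108b^2 + 66b + 9,
and factoring out 3 leaves 3(18b^3 + 36b^2 + 22b + 3).

3(18b^3 + 36b^2 + 22b + 3)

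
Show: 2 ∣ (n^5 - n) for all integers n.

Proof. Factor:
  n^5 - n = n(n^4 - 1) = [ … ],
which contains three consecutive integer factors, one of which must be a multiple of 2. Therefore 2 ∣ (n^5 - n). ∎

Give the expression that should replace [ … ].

(n - 1)n(n + 1)(n^2 + 1)

n^4 - 1 = (n^2 - 1)(n^2 + 1), and n^2 - 1 = (n-1)(n+1).
So n(n^4 - 1) = (n - 1)n(n + 1)(n^2 + 1).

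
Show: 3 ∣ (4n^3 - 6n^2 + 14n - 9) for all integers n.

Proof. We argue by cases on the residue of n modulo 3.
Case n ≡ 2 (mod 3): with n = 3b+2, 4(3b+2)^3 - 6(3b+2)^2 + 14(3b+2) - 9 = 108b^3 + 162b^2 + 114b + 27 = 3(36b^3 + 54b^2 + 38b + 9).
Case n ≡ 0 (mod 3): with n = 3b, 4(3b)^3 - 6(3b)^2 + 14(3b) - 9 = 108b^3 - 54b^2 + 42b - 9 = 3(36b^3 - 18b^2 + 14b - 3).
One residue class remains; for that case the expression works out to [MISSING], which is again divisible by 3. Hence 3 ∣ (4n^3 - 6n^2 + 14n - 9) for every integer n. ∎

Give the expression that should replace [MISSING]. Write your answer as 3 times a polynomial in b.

Only n ≡ 1 (mod 3) is unaccounted for. Put n = 3b+1:
4(3b+1)^3 - 6(3b+1)^2 + 14(3b+1) - 9 expands to 108b^3 + 54b^2 + 42b + 3,
and factoring out 3 leaves 3(36b^3 + 18b^2 + 14b + 1).

3(36b^3 + 18b^2 + 14b + 1)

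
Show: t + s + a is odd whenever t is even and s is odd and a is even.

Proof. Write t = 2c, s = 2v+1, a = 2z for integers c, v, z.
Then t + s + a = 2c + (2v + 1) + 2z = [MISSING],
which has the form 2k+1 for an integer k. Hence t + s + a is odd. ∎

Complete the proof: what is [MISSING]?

2(c + v + z) + 1

Expanding: 2c + (2v + 1) + 2z = 2c + 2v + 2z + 1.
Every term except the constant is even, so this is 2(c + v + z) + 1,
and c + v + z ∈ ℤ gives the required form.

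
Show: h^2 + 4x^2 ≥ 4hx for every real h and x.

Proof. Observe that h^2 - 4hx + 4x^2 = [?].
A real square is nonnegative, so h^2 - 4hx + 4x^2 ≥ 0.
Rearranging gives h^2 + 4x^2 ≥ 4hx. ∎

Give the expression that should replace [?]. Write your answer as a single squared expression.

The leading and trailing coefficients are 1^2 and 2^2, and 4 = 2·1·2, so the trinomial is (h - 2x)^2.
Hence h^2 - 4hx + 4x^2 ≥ 0.

(h - 2x)^2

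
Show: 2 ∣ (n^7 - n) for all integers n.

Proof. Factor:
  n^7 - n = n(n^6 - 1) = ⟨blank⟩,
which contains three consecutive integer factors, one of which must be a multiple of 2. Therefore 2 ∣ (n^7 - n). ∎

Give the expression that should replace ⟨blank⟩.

(n - 1)n(n + 1)(n^4 + n^2 + 1)

n^6 - 1 = (n^2 - 1)(n^4 + n^2 + 1), and n^2 - 1 = (n-1)(n+1).
So n(n^6 - 1) = (n - 1)n(n + 1)(n^4 + n^2 + 1).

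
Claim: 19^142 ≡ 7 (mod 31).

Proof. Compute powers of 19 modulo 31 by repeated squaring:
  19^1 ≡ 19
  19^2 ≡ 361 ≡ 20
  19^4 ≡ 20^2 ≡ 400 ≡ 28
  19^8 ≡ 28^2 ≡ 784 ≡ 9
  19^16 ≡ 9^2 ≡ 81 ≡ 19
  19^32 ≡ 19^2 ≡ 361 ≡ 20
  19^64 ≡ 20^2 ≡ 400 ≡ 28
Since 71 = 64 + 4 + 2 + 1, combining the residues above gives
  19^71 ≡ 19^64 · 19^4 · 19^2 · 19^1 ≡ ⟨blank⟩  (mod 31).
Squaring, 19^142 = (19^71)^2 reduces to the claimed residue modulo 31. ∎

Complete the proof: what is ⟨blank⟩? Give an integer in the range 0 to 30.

10

19^64 · 19^4 · 19^2 · 19^1 ≡ 28 · 28 · 20 · 19 = 297920.
297920 mod 31 = 10, so 19^71 ≡ 10 (mod 31).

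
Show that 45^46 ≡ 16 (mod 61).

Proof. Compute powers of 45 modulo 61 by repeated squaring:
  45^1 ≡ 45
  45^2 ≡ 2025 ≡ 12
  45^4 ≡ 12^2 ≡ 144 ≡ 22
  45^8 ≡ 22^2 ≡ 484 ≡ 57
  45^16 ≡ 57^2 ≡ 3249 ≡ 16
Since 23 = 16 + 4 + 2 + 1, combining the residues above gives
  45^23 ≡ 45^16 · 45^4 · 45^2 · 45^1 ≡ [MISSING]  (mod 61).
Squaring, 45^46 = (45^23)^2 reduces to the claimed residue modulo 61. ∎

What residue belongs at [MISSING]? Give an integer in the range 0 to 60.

45^16 · 45^4 · 45^2 · 45^1 ≡ 16 · 22 · 12 · 45 = 190080.
190080 mod 61 = 4, so 45^23 ≡ 4 (mod 61).

4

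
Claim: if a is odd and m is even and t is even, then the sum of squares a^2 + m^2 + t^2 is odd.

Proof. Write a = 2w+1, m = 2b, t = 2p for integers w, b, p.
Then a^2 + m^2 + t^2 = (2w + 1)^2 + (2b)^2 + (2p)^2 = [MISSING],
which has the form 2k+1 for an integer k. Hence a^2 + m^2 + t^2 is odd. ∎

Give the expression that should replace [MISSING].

(2w + 1)^2 + (2b)^2 + (2p)^2 = 4b^2 + 4p^2 + 4w^2 + 4w + 1
= 2(2b^2 + 2p^2 + 2w^2 + 2w) + 1.
Since 2b^2 + 2p^2 + 2w^2 + 2w is an integer, the sum of squares is of the form 2k+1 for an integer k.

2(2b^2 + 2p^2 + 2w^2 + 2w) + 1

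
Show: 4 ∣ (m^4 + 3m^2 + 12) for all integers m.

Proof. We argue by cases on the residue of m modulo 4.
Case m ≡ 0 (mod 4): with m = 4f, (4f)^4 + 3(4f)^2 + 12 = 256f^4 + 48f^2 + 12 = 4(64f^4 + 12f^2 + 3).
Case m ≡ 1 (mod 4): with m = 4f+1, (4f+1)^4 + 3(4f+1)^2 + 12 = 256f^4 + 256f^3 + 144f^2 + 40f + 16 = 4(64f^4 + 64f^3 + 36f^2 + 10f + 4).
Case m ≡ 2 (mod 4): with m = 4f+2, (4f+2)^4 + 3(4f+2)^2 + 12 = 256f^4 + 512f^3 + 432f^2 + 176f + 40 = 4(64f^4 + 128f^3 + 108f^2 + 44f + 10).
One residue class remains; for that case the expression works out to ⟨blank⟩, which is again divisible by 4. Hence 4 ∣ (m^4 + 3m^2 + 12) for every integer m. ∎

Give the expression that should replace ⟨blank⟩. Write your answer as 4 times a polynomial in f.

Only m ≡ 3 (mod 4) is unaccounted for. Put m = 4f+3:
(4f+3)^4 + 3(4f+3)^2 + 12 expands to 256f^4 + 768f^3 + 912f^2 + 504f + 120,
and factoring out 4 leaves 4(64f^4 + 192f^3 + 228f^2 + 126f + 30).

4(64f^4 + 192f^3 + 228f^2 + 126f + 30)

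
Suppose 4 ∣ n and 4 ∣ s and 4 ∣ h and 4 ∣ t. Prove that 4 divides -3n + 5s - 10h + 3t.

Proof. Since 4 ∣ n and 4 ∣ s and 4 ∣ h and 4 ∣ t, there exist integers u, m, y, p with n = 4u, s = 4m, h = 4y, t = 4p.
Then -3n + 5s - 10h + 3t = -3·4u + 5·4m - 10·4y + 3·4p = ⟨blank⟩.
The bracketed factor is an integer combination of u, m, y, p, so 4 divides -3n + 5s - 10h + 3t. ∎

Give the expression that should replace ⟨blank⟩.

4(5m + 3p - 3u - 10y)

Each term has a factor of 4: -3·4u + 5·4m - 10·4y + 3·4p = 4·(5m + 3p - 3u - 10y).
Since 5m + 3p - 3u - 10y is an integer, 4 ∣ (-3n + 5s - 10h + 3t).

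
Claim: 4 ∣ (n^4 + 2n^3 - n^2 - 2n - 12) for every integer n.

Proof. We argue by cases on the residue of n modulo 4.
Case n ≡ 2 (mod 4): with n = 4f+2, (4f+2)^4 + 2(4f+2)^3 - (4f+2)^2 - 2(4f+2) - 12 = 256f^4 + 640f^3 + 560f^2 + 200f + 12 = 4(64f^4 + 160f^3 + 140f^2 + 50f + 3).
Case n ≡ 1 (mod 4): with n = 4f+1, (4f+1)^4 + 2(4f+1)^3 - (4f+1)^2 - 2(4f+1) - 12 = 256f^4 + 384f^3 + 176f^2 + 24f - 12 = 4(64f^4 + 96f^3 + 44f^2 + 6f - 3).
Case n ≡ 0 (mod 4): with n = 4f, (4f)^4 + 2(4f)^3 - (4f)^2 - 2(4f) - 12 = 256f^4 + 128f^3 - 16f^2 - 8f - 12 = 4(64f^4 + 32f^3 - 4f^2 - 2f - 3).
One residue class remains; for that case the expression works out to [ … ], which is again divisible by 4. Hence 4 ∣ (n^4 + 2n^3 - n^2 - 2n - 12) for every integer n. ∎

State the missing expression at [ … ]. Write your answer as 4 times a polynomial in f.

4(64f^4 + 224f^3 + 284f^2 + 154f + 27)

The residues treated are {2, 1, 0}, so the missing case is n ≡ 3 (mod 4); write n = 4f+3.
Then (4f+3)^4 + 2(4f+3)^3 - (4f+3)^2 - 2(4f+3) - 12 = 256f^4 + 896f^3 + 1136f^2 + 616f + 108 = 4(64f^4 + 224f^3 + 284f^2 + 154f + 27).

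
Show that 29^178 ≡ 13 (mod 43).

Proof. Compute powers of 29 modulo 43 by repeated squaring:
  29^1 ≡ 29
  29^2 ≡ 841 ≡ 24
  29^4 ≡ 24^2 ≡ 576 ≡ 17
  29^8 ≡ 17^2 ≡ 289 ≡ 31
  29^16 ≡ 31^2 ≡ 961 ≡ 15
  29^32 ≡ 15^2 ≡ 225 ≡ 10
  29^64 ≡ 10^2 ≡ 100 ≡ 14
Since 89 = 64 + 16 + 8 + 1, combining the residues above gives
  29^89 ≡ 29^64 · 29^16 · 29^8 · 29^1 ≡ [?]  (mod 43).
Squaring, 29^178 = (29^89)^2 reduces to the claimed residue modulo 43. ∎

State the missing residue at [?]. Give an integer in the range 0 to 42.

Multiply the listed residues: 14 · 15 · 31 · 29 = 210 → 6510 → 188790.
Reducing modulo 43: 188790 = 4390·43 + 20, so 29^89 ≡ 20.

20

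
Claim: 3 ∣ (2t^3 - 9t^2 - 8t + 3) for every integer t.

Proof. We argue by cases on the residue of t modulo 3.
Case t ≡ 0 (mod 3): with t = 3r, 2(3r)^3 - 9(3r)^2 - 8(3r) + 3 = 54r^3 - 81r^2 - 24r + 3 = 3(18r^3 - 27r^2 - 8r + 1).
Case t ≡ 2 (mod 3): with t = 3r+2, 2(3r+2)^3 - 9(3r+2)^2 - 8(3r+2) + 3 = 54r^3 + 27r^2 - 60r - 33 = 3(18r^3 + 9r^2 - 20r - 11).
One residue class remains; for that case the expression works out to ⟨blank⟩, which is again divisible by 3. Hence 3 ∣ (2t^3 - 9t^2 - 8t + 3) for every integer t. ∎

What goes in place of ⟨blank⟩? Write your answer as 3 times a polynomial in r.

Only t ≡ 1 (mod 3) is unaccounted for. Put t = 3r+1:
2(3r+1)^3 - 9(3r+1)^2 - 8(3r+1) + 3 expands to 54r^3 - 27r^2 - 60r - 12,
and factoring out 3 leaves 3(18r^3 - 9r^2 - 20r - 4).

3(18r^3 - 9r^2 - 20r - 4)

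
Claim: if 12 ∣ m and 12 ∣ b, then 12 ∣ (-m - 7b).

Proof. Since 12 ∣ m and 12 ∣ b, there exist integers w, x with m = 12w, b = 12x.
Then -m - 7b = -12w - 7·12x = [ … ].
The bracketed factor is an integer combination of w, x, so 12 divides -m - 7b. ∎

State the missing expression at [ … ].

12(-w - 7x)

Pull the common 12 out of every term: -12w - 7·12x = 12(-w - 7x).
-w - 7x is an integer, which exhibits the divisibility.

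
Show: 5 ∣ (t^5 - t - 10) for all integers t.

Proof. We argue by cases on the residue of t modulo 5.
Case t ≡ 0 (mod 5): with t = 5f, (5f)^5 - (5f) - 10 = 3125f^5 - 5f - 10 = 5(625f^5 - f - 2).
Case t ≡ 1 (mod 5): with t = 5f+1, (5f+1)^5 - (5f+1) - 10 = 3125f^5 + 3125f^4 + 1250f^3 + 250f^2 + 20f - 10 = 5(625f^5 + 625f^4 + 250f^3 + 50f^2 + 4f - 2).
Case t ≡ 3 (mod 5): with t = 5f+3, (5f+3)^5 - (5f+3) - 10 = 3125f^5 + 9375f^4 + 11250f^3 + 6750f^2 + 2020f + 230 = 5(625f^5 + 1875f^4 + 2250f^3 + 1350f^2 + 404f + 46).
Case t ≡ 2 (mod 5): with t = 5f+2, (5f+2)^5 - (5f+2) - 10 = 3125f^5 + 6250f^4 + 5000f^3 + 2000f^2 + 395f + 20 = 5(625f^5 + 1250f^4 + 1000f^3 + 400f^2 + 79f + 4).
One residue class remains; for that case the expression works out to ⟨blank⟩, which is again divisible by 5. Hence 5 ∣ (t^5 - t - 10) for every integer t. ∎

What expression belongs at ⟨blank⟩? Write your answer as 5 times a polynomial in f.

5(625f^5 + 2500f^4 + 4000f^3 + 3200f^2 + 1279f + 202)

Only t ≡ 4 (mod 5) is unaccounted for. Put t = 5f+4:
(5f+4)^5 - (5f+4) - 10 expands to 3125f^5 + 12500f^4 + 20000f^3 + 16000f^2 + 6395f + 1010,
and factoring out 5 leaves 5(625f^5 + 2500f^4 + 4000f^3 + 3200f^2 + 1279f + 202).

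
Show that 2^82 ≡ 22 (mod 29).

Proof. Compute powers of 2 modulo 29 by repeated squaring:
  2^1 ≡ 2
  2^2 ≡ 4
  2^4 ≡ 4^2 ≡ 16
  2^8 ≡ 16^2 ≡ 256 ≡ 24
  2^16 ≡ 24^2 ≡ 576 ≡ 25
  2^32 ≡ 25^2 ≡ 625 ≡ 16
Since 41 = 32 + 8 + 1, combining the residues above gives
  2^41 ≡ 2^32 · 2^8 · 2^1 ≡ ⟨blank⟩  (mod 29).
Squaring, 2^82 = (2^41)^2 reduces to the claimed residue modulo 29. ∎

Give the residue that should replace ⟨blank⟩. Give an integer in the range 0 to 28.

Multiply the listed residues: 16 · 24 · 2 = 384 → 768.
Reducing modulo 29: 768 = 26·29 + 14, so 2^41 ≡ 14.

14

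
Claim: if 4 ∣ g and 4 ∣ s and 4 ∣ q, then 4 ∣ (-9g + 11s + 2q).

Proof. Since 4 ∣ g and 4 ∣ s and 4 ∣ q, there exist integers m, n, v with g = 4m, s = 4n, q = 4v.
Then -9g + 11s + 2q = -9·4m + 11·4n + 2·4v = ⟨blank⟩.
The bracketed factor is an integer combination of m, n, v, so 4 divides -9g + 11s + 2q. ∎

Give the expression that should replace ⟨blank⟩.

Each term has a factor of 4: -9·4m + 11·4n + 2·4v = 4·(-9m + 11n + 2v).
Since -9m + 11n + 2v is an integer, 4 ∣ (-9g + 11s + 2q).

4(-9m + 11n + 2v)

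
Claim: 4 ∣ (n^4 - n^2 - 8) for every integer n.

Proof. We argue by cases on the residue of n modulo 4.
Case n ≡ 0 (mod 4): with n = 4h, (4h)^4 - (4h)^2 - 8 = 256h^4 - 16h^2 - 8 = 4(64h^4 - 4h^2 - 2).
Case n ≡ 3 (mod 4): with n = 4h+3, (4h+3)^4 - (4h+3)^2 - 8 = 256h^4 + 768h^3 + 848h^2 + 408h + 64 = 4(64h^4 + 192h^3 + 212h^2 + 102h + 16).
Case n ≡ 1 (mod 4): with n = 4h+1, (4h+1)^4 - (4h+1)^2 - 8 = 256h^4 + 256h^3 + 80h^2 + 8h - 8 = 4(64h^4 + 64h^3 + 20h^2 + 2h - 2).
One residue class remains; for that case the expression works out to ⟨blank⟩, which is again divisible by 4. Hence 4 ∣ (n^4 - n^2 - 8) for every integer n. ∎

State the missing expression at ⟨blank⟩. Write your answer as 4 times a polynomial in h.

The residues treated are {0, 3, 1}, so the missing case is n ≡ 2 (mod 4); write n = 4h+2.
Then (4h+2)^4 - (4h+2)^2 - 8 = 256h^4 + 512h^3 + 368h^2 + 112h + 4 = 4(64h^4 + 128h^3 + 92h^2 + 28h + 1).

4(64h^4 + 128h^3 + 92h^2 + 28h + 1)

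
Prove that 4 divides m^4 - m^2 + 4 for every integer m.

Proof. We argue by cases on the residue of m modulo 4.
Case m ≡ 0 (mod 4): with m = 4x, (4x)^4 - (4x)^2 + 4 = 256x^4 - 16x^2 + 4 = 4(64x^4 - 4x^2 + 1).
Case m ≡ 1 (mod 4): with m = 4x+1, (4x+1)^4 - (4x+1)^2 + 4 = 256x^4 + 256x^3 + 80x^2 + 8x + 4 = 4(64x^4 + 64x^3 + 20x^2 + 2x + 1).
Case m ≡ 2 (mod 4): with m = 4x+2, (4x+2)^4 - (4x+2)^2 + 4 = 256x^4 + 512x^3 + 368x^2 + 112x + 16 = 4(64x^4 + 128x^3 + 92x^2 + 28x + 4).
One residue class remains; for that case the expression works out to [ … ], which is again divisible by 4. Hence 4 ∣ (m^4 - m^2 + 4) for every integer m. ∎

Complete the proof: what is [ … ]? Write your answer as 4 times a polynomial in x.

The residues treated are {0, 1, 2}, so the missing case is m ≡ 3 (mod 4); write m = 4x+3.
Then (4x+3)^4 - (4x+3)^2 + 4 = 256x^4 + 768x^3 + 848x^2 + 408x + 76 = 4(64x^4 + 192x^3 + 212x^2 + 102x + 19).

4(64x^4 + 192x^3 + 212x^2 + 102x + 19)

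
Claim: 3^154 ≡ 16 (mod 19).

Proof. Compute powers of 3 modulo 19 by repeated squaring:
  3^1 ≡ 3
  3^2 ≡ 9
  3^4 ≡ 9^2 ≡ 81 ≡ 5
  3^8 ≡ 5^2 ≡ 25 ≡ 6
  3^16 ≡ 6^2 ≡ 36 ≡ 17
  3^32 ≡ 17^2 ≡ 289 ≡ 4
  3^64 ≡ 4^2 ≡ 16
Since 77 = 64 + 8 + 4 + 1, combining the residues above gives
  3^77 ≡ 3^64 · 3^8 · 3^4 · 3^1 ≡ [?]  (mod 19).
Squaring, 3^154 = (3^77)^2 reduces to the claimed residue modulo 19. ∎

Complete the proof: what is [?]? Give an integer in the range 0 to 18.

Multiply the listed residues: 16 · 6 · 5 · 3 = 96 → 480 → 1440.
Reducing modulo 19: 1440 = 75·19 + 15, so 3^77 ≡ 15.

15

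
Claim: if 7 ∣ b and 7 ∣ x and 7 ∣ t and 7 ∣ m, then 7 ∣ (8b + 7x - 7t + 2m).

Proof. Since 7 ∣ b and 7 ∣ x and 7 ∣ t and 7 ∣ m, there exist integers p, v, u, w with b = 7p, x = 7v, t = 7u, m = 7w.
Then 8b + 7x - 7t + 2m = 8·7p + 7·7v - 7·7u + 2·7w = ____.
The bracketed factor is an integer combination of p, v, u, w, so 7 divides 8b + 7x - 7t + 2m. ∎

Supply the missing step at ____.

Each term has a factor of 7: 8·7p + 7·7v - 7·7u + 2·7w = 7·(8p - 7u + 7v + 2w).
Since 8p - 7u + 7v + 2w is an integer, 7 ∣ (8b + 7x - 7t + 2m).

7(8p - 7u + 7v + 2w)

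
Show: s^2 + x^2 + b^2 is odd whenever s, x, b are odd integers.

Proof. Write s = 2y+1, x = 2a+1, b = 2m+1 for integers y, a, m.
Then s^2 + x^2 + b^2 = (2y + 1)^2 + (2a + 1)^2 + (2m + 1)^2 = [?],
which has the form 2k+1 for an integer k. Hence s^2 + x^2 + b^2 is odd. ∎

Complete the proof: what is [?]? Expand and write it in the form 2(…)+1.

2(2a^2 + 2a + 2m^2 + 2m + 2y^2 + 2y + 1) + 1

(2y + 1)^2 + (2a + 1)^2 + (2m + 1)^2 = 4a^2 + 4a + 4m^2 + 4m + 4y^2 + 4y + 3
= 2(2a^2 + 2a + 2m^2 + 2m + 2y^2 + 2y + 1) + 1.
Since 2a^2 + 2a + 2m^2 + 2m + 2y^2 + 2y + 1 is an integer, the sum of squares is of the form 2k+1 for an integer k.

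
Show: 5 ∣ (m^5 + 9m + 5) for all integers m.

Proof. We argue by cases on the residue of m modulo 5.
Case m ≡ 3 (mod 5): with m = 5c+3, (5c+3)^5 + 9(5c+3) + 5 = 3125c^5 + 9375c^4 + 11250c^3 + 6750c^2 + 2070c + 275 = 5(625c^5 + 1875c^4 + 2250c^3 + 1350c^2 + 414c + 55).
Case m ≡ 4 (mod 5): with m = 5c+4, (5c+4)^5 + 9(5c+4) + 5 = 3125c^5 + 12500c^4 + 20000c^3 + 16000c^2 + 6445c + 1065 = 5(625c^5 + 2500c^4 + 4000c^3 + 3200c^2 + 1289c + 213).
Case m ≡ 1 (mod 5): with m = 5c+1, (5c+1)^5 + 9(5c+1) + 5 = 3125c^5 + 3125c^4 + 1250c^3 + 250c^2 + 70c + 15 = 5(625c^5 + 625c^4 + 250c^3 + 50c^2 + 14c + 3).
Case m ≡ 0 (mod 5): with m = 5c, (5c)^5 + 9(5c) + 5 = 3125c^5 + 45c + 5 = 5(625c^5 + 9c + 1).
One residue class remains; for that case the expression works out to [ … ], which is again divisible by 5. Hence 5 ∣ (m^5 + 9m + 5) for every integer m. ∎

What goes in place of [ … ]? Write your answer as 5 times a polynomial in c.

The residues treated are {3, 4, 1, 0}, so the missing case is m ≡ 2 (mod 5); write m = 5c+2.
Then (5c+2)^5 + 9(5c+2) + 5 = 3125c^5 + 6250c^4 + 5000c^3 + 2000c^2 + 445c + 55 = 5(625c^5 + 1250c^4 + 1000c^3 + 400c^2 + 89c + 11).

5(625c^5 + 1250c^4 + 1000c^3 + 400c^2 + 89c + 11)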